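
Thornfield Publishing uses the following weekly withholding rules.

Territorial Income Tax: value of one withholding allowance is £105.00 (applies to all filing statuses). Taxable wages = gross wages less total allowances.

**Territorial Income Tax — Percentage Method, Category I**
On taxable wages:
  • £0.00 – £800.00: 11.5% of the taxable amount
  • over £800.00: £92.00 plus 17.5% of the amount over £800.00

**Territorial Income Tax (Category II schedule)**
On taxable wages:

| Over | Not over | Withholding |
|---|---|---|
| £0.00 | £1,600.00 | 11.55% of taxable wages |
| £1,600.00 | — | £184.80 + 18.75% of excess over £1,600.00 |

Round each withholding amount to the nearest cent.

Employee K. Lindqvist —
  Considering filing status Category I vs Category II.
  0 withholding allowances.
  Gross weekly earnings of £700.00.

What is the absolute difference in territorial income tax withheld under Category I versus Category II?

Territorial Income Tax (Category I): taxable = £700.00
  11.5% × £700.00 = £80.50
Territorial Income Tax (Category II): taxable = £700.00
  11.55% × £700.00 = £80.85
Difference: |£80.50 − £80.85| = £0.35 (higher under Category II)

£0.35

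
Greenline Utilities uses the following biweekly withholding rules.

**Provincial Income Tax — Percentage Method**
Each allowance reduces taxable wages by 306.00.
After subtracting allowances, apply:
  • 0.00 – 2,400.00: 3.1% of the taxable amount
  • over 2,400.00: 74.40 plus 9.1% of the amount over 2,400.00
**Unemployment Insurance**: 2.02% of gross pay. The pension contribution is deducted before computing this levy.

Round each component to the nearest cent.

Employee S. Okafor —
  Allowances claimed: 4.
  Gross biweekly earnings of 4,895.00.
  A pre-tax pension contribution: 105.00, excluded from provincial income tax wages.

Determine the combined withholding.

277.27

Provincial Income Tax: taxable = 4,895.00 − 105.00 − 4×306.00 = 3,566.00
  74.40 + 9.1% × (3,566.00 − 2,400.00) = 74.40 + 9.1% × 1,166.00 = 180.51
Unemployment Insurance: 2.02% × 4,790.00 = 96.76
Total: 180.51 + 96.76 = 277.27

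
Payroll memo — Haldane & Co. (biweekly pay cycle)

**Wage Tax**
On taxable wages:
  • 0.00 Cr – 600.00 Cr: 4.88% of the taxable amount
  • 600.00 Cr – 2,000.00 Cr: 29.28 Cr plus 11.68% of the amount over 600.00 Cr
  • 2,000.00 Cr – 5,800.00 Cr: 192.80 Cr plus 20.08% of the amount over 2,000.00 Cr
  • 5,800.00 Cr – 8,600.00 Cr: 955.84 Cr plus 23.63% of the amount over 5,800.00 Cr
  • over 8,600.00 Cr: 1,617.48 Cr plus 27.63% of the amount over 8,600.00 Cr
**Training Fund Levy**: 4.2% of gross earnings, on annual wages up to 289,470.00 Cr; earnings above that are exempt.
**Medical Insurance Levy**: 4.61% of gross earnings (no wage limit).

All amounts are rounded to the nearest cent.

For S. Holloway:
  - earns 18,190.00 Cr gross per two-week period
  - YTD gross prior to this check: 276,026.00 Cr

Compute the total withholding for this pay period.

5,670.41 Cr

Wage Tax: taxable = 18,190.00 Cr
  1,617.48 Cr + 27.63% × (18,190.00 Cr − 8,600.00 Cr) = 1,617.48 Cr + 27.63% × 9,590.00 Cr = 4,267.20 Cr
Training Fund Levy: cap 289,470.00 Cr − YTD 276,026.00 Cr = 13,444.00 Cr subject; 4.2% × 13,444.00 Cr = 564.65 Cr
Medical Insurance Levy: 4.61% × 18,190.00 Cr = 838.56 Cr
Total: 4,267.20 Cr + 564.65 Cr + 838.56 Cr = 5,670.41 Cr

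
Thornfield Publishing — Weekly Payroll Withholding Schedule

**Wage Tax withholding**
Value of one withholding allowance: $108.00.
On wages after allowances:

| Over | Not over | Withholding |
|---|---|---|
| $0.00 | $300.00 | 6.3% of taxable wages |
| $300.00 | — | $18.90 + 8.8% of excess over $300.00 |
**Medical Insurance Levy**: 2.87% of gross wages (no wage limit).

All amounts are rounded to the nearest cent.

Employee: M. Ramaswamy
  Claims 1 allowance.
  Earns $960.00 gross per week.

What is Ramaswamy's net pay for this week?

Wage Tax: taxable = $960.00 − 1×$108.00 = $852.00
  $18.90 + 8.8% × ($852.00 − $300.00) = $18.90 + 8.8% × $552.00 = $67.48
Medical Insurance Levy: 2.87% × $960.00 = $27.55
Total withheld: $67.48 + $27.55 = $95.03
Net pay: $960.00 − $95.03 = $864.97

$864.97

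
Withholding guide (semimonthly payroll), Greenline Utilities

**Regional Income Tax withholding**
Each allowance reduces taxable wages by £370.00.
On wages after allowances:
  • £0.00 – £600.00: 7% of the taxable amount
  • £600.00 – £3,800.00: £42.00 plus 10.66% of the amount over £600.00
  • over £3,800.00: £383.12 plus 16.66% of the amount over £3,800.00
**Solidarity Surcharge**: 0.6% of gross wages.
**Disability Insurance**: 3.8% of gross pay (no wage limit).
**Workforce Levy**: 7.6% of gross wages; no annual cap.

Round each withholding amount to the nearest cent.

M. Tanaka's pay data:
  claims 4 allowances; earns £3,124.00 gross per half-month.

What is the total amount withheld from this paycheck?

Regional Income Tax: taxable = £3,124.00 − 4×£370.00 = £1,644.00
  £42.00 + 10.66% × (£1,644.00 − £600.00) = £42.00 + 10.66% × £1,044.00 = £153.29
Solidarity Surcharge: 0.6% × £3,124.00 = £18.74
Disability Insurance: 3.8% × £3,124.00 = £118.71
Workforce Levy: 7.6% × £3,124.00 = £237.42
Total: £153.29 + £18.74 + £118.71 + £237.42 = £528.16

£528.16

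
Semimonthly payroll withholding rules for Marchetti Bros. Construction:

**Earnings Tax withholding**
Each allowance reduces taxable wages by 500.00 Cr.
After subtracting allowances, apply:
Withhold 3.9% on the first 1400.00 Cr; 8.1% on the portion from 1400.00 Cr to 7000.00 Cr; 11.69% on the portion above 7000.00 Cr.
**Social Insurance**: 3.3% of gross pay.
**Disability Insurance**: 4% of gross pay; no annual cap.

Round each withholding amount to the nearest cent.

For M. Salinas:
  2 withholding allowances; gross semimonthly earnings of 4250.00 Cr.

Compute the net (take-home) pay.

Earnings Tax: taxable = 4250.00 Cr − 2×500.00 Cr = 3250.00 Cr
  54.60 Cr + 8.1% × (3250.00 Cr − 1400.00 Cr) = 54.60 Cr + 8.1% × 1850.00 Cr = 204.45 Cr
Social Insurance: 3.3% × 4250.00 Cr = 140.25 Cr
Disability Insurance: 4% × 4250.00 Cr = 170.00 Cr
Total withheld: 204.45 Cr + 140.25 Cr + 170.00 Cr = 514.70 Cr
Net pay: 4250.00 Cr − 514.70 Cr = 3735.30 Cr

3735.30 Cr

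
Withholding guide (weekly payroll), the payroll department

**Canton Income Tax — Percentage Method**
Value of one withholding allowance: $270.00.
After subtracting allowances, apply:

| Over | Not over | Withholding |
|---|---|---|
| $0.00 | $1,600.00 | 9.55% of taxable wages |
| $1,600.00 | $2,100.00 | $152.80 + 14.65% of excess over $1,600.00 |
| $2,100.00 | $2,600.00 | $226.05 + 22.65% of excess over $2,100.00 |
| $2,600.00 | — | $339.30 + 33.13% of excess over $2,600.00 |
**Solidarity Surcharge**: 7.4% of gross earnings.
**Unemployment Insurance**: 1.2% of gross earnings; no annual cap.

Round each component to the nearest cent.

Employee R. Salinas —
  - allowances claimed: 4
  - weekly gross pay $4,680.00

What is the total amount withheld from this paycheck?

$1,073.08

Canton Income Tax: taxable = $4,680.00 − 4×$270.00 = $3,600.00
  $339.30 + 33.13% × ($3,600.00 − $2,600.00) = $339.30 + 33.13% × $1,000.00 = $670.60
Solidarity Surcharge: 7.4% × $4,680.00 = $346.32
Unemployment Insurance: 1.2% × $4,680.00 = $56.16
Total: $670.60 + $346.32 + $56.16 = $1,073.08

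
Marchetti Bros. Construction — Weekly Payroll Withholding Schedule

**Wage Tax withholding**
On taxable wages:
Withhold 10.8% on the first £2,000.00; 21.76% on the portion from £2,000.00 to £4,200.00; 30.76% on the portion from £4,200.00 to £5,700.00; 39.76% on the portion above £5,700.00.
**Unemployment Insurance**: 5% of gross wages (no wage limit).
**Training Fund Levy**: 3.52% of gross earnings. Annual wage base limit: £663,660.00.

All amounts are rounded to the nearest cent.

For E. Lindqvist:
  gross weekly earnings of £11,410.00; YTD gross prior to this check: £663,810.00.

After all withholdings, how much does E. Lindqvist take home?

£7,413.08

Wage Tax: taxable = £11,410.00
  £1,156.12 + 39.76% × (£11,410.00 − £5,700.00) = £1,156.12 + 39.76% × £5,710.00 = £3,426.42
Unemployment Insurance: 5% × £11,410.00 = £570.50
Training Fund Levy: YTD £663,810.00 ≥ cap £663,660.00 → £0.00
Total withheld: £3,426.42 + £570.50 + £0.00 = £3,996.92
Net pay: £11,410.00 − £3,996.92 = £7,413.08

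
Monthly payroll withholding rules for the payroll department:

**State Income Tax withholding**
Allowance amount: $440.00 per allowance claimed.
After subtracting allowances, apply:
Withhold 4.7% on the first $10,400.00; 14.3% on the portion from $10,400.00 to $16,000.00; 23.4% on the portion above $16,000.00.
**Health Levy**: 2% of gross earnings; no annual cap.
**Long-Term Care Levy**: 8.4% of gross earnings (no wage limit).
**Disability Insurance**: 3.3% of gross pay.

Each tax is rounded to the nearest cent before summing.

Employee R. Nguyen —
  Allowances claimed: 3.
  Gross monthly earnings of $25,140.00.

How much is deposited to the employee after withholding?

$18,576.34

State Income Tax: taxable = $25,140.00 − 3×$440.00 = $23,820.00
  $1,289.60 + 23.4% × ($23,820.00 − $16,000.00) = $1,289.60 + 23.4% × $7,820.00 = $3,119.48
Health Levy: 2% × $25,140.00 = $502.80
Long-Term Care Levy: 8.4% × $25,140.00 = $2,111.76
Disability Insurance: 3.3% × $25,140.00 = $829.62
Total withheld: $3,119.48 + $502.80 + $2,111.76 + $829.62 = $6,563.66
Net pay: $25,140.00 − $6,563.66 = $18,576.34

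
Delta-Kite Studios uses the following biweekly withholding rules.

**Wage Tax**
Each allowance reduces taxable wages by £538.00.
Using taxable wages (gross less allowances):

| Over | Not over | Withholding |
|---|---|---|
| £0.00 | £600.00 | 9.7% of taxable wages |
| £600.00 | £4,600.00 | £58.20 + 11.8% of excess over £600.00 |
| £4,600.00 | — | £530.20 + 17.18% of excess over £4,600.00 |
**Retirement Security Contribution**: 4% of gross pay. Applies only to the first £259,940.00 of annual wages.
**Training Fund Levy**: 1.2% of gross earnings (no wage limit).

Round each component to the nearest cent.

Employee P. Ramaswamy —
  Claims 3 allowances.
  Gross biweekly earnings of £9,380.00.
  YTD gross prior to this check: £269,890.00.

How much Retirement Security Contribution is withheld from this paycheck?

£0.00

Retirement Security Contribution: YTD £269,890.00 ≥ cap £259,940.00 → £0.00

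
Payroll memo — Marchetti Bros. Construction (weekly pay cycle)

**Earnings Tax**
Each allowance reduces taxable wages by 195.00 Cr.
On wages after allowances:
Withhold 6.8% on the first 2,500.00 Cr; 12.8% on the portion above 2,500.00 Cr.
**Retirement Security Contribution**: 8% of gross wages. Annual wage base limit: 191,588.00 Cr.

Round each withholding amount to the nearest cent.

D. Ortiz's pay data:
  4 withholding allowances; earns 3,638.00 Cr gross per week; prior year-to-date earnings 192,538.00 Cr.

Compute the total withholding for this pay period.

Earnings Tax: taxable = 3,638.00 Cr − 4×195.00 Cr = 2,858.00 Cr
  170.00 Cr + 12.8% × (2,858.00 Cr − 2,500.00 Cr) = 170.00 Cr + 12.8% × 358.00 Cr = 215.82 Cr
Retirement Security Contribution: YTD 192,538.00 Cr ≥ cap 191,588.00 Cr → 0.00 Cr
Total: 215.82 Cr + 0.00 Cr = 215.82 Cr

215.82 Cr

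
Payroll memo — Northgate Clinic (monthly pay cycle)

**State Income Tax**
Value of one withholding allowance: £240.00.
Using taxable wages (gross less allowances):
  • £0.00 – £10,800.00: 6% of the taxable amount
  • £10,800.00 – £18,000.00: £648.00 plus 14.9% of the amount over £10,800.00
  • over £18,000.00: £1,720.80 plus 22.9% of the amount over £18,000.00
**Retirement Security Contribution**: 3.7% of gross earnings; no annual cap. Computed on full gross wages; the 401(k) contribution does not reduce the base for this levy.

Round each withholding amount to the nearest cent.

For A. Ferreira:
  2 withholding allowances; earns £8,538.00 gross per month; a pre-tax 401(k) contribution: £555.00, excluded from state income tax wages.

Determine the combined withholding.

£766.09

State Income Tax: taxable = £8,538.00 − £555.00 − 2×£240.00 = £7,503.00
  6% × £7,503.00 = £450.18
Retirement Security Contribution: 3.7% × £8,538.00 = £315.91
Total: £450.18 + £315.91 = £766.09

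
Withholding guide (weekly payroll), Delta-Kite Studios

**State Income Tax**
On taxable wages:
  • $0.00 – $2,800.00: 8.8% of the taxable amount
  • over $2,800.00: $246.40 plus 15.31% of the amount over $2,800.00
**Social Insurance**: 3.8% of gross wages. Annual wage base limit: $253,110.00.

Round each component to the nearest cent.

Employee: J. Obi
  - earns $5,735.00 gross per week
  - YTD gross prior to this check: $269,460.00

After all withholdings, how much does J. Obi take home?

State Income Tax: taxable = $5,735.00
  $246.40 + 15.31% × ($5,735.00 − $2,800.00) = $246.40 + 15.31% × $2,935.00 = $695.75
Social Insurance: YTD $269,460.00 ≥ cap $253,110.00 → $0.00
Total withheld: $695.75 + $0.00 = $695.75
Net pay: $5,735.00 − $695.75 = $5,039.25

$5,039.25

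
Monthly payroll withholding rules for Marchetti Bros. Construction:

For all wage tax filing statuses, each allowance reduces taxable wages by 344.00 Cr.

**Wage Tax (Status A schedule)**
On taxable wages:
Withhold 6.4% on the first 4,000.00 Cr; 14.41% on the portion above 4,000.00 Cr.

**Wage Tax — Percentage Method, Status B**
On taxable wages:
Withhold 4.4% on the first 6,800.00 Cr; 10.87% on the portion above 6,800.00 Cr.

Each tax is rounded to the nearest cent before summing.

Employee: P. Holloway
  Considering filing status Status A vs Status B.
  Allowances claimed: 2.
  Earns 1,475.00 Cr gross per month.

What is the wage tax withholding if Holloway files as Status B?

34.63 Cr

Wage Tax (Status B): taxable = 1,475.00 Cr − 2×344.00 Cr = 787.00 Cr
  4.4% × 787.00 Cr = 34.63 Cr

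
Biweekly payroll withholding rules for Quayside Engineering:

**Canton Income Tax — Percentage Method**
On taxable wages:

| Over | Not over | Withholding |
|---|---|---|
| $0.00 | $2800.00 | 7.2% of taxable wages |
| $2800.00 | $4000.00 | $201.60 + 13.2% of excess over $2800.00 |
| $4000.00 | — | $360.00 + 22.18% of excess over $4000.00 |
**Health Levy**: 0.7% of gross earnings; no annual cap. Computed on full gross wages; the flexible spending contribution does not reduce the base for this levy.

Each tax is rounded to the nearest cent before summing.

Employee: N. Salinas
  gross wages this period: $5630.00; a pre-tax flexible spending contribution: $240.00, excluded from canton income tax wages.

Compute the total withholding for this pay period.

$707.71

Canton Income Tax: taxable = $5630.00 − $240.00 = $5390.00
  $360.00 + 22.18% × ($5390.00 − $4000.00) = $360.00 + 22.18% × $1390.00 = $668.30
Health Levy: 0.7% × $5630.00 = $39.41
Total: $668.30 + $39.41 = $707.71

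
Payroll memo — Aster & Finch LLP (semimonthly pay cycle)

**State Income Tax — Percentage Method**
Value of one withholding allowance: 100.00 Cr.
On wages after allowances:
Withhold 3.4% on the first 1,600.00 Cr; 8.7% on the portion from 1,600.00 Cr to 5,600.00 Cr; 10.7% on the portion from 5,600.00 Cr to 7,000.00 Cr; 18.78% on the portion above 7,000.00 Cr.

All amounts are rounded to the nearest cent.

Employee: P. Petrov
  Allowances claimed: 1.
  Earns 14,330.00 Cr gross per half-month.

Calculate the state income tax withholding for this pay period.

1,909.99 Cr

State Income Tax: taxable = 14,330.00 Cr − 1×100.00 Cr = 14,230.00 Cr
  552.20 Cr + 18.78% × (14,230.00 Cr − 7,000.00 Cr) = 552.20 Cr + 18.78% × 7,230.00 Cr = 1,909.99 Cr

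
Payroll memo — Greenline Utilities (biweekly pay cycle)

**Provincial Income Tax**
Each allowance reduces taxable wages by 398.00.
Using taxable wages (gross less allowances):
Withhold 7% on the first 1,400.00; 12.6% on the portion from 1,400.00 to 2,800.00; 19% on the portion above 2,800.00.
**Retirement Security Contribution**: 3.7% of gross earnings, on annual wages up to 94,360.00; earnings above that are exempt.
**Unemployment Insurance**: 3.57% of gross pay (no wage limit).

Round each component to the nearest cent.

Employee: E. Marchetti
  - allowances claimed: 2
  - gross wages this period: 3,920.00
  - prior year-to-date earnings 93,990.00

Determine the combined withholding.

Provincial Income Tax: taxable = 3,920.00 − 2×398.00 = 3,124.00
  274.40 + 19% × (3,124.00 − 2,800.00) = 274.40 + 19% × 324.00 = 335.96
Retirement Security Contribution: cap 94,360.00 − YTD 93,990.00 = 370.00 subject; 3.7% × 370.00 = 13.69
Unemployment Insurance: 3.57% × 3,920.00 = 139.94
Total: 335.96 + 13.69 + 139.94 = 489.59

489.59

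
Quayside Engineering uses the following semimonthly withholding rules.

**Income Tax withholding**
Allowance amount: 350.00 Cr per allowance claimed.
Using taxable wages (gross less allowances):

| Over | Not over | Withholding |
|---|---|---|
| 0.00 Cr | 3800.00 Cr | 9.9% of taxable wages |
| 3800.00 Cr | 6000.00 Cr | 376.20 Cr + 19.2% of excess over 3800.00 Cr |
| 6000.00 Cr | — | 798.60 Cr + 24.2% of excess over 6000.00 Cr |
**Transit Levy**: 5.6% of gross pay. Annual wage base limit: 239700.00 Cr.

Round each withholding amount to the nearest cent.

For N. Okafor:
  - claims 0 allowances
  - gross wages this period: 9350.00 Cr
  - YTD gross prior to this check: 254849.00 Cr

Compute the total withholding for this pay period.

Income Tax: taxable = 9350.00 Cr
  798.60 Cr + 24.2% × (9350.00 Cr − 6000.00 Cr) = 798.60 Cr + 24.2% × 3350.00 Cr = 1609.30 Cr
Transit Levy: YTD 254849.00 Cr ≥ cap 239700.00 Cr → 0.00 Cr
Total: 1609.30 Cr + 0.00 Cr = 1609.30 Cr

1609.30 Cr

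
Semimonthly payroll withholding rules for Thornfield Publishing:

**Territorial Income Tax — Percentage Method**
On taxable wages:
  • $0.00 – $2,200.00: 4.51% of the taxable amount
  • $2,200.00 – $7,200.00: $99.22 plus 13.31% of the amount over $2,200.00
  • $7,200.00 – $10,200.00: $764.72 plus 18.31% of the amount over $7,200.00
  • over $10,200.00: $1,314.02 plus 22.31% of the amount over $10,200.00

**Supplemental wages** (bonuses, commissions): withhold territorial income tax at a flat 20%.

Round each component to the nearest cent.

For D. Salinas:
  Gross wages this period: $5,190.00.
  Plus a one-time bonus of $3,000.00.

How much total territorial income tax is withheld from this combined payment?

$1,097.19

Territorial Income Tax: taxable = $5,190.00
  $99.22 + 13.31% × ($5,190.00 − $2,200.00) = $99.22 + 13.31% × $2,990.00 = $497.19
Supplemental (20% flat on bonus): 20% × $3,000.00 = $600.00
Total territorial income tax: $497.19 + $600.00 = $1,097.19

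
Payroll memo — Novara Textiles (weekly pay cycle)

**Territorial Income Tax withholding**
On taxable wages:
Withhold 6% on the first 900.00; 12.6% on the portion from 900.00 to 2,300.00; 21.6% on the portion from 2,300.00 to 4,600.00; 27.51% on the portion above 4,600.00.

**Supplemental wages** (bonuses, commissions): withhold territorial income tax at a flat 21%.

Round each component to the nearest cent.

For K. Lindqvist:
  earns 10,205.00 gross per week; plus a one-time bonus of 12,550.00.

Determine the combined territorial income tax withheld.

Territorial Income Tax: taxable = 10,205.00
  727.20 + 27.51% × (10,205.00 − 4,600.00) = 727.20 + 27.51% × 5,605.00 = 2,269.14
Supplemental (21% flat on bonus): 21% × 12,550.00 = 2,635.50
Total territorial income tax: 2,269.14 + 2,635.50 = 4,904.64

4,904.64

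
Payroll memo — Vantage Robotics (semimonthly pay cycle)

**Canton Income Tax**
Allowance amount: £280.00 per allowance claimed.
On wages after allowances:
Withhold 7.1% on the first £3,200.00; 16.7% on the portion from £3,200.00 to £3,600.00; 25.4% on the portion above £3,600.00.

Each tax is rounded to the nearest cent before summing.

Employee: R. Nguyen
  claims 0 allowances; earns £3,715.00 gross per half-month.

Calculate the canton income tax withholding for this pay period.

Canton Income Tax: taxable = £3,715.00
  £294.00 + 25.4% × (£3,715.00 − £3,600.00) = £294.00 + 25.4% × £115.00 = £323.21

£323.21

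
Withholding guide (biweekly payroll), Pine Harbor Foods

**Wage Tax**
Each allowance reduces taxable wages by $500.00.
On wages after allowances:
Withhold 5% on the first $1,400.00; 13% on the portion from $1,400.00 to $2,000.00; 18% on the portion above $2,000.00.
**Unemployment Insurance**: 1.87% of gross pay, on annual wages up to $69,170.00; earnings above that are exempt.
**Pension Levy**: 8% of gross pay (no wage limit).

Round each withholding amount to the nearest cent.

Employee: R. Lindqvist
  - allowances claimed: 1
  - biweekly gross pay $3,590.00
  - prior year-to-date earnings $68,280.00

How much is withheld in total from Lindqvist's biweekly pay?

Wage Tax: taxable = $3,590.00 − 1×$500.00 = $3,090.00
  $148.00 + 18% × ($3,090.00 − $2,000.00) = $148.00 + 18% × $1,090.00 = $344.20
Unemployment Insurance: cap $69,170.00 − YTD $68,280.00 = $890.00 subject; 1.87% × $890.00 = $16.64
Pension Levy: 8% × $3,590.00 = $287.20
Total: $344.20 + $16.64 + $287.20 = $648.04

$648.04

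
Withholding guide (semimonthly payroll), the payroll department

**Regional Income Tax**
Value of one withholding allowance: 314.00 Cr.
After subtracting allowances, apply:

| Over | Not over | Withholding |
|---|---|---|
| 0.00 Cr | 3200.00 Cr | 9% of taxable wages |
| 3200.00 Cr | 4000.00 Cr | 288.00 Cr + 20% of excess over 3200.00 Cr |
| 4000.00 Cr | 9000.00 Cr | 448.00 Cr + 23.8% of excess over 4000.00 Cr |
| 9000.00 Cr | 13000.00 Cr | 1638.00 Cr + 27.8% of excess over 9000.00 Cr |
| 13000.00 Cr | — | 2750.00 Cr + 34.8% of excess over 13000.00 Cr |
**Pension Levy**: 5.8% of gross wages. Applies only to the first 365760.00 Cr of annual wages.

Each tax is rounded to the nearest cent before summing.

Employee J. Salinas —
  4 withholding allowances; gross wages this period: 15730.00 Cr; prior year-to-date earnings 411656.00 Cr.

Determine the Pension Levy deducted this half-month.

0.00 Cr

Pension Levy: YTD 411656.00 Cr ≥ cap 365760.00 Cr → 0.00 Cr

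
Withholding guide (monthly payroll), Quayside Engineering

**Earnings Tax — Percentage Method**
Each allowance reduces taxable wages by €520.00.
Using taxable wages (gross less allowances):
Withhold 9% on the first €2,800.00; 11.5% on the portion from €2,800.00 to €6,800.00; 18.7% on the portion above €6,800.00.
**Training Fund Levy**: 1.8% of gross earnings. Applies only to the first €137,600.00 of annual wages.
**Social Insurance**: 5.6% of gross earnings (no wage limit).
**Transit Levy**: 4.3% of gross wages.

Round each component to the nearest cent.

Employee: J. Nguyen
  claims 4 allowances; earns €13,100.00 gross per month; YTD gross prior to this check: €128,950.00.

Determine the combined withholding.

Earnings Tax: taxable = €13,100.00 − 4×€520.00 = €11,020.00
  €712.00 + 18.7% × (€11,020.00 − €6,800.00) = €712.00 + 18.7% × €4,220.00 = €1,501.14
Training Fund Levy: cap €137,600.00 − YTD €128,950.00 = €8,650.00 subject; 1.8% × €8,650.00 = €155.70
Social Insurance: 5.6% × €13,100.00 = €733.60
Transit Levy: 4.3% × €13,100.00 = €563.30
Total: €1,501.14 + €155.70 + €733.60 + €563.30 = €2,953.74

€2,953.74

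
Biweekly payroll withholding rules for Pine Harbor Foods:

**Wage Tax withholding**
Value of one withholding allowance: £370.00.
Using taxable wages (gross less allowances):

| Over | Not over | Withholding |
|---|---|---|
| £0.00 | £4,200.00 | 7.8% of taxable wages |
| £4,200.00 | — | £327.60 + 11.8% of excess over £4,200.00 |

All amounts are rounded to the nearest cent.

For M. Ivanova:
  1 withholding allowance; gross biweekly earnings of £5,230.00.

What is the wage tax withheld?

Wage Tax: taxable = £5,230.00 − 1×£370.00 = £4,860.00
  £327.60 + 11.8% × (£4,860.00 − £4,200.00) = £327.60 + 11.8% × £660.00 = £405.48

£405.48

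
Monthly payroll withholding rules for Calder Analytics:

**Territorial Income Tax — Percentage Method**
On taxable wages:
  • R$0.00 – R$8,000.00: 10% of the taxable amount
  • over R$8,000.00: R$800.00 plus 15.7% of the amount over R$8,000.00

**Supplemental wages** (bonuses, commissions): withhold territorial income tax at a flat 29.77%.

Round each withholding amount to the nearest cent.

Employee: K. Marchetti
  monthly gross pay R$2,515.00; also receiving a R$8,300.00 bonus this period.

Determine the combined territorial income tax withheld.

R$2,722.41

Territorial Income Tax: taxable = R$2,515.00
  10% × R$2,515.00 = R$251.50
Supplemental (29.77% flat on bonus): 29.77% × R$8,300.00 = R$2,470.91
Total territorial income tax: R$251.50 + R$2,470.91 = R$2,722.41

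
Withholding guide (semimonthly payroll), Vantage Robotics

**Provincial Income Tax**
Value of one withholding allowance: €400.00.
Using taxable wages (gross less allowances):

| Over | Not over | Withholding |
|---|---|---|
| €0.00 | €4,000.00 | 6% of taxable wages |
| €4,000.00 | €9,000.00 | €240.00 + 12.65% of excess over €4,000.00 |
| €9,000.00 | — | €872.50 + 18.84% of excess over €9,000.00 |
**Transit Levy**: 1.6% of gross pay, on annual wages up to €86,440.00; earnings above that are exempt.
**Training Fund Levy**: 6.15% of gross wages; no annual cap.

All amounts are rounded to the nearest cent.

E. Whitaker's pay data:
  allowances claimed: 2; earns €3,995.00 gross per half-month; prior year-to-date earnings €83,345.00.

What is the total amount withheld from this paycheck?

Provincial Income Tax: taxable = €3,995.00 − 2×€400.00 = €3,195.00
  6% × €3,195.00 = €191.70
Transit Levy: cap €86,440.00 − YTD €83,345.00 = €3,095.00 subject; 1.6% × €3,095.00 = €49.52
Training Fund Levy: 6.15% × €3,995.00 = €245.69
Total: €191.70 + €49.52 + €245.69 = €486.91

€486.91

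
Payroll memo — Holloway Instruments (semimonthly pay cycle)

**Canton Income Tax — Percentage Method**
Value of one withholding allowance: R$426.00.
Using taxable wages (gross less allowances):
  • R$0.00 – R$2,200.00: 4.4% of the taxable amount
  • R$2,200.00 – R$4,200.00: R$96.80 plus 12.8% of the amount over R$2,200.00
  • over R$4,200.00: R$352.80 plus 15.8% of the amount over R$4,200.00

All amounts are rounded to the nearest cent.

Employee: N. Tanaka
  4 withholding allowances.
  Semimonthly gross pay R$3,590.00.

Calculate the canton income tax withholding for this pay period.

Canton Income Tax: taxable = R$3,590.00 − 4×R$426.00 = R$1,886.00
  4.4% × R$1,886.00 = R$82.98

R$82.98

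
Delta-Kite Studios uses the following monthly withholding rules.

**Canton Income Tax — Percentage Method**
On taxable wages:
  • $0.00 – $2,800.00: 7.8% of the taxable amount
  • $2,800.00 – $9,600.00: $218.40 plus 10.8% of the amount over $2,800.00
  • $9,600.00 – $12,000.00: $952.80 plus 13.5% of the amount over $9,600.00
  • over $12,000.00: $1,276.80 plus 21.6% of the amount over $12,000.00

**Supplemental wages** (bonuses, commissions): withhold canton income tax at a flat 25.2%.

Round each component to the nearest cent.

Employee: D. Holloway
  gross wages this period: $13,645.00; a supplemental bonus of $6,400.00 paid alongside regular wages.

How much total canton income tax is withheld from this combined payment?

$3,244.92

Canton Income Tax: taxable = $13,645.00
  $1,276.80 + 21.6% × ($13,645.00 − $12,000.00) = $1,276.80 + 21.6% × $1,645.00 = $1,632.12
Supplemental (25.2% flat on bonus): 25.2% × $6,400.00 = $1,612.80
Total canton income tax: $1,632.12 + $1,612.80 = $3,244.92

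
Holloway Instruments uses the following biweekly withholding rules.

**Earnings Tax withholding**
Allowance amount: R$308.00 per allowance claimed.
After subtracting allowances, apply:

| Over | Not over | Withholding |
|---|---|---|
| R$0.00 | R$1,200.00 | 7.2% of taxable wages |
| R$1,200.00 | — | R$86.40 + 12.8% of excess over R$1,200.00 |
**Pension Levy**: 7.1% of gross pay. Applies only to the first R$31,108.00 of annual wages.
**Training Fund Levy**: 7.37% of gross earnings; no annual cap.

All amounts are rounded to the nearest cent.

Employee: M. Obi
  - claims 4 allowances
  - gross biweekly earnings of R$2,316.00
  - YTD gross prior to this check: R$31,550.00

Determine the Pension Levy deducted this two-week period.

Pension Levy: YTD R$31,550.00 ≥ cap R$31,108.00 → R$0.00

R$0.00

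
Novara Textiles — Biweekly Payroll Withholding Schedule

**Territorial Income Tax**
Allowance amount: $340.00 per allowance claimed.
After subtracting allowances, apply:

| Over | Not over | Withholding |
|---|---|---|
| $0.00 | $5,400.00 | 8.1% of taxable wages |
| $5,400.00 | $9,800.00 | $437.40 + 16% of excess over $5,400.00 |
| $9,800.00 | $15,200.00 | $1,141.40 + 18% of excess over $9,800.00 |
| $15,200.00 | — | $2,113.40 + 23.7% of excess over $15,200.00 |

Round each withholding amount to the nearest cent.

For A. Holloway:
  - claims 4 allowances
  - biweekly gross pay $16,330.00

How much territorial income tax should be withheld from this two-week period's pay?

$2,072.00

Territorial Income Tax: taxable = $16,330.00 − 4×$340.00 = $14,970.00
  $1,141.40 + 18% × ($14,970.00 − $9,800.00) = $1,141.40 + 18% × $5,170.00 = $2,072.00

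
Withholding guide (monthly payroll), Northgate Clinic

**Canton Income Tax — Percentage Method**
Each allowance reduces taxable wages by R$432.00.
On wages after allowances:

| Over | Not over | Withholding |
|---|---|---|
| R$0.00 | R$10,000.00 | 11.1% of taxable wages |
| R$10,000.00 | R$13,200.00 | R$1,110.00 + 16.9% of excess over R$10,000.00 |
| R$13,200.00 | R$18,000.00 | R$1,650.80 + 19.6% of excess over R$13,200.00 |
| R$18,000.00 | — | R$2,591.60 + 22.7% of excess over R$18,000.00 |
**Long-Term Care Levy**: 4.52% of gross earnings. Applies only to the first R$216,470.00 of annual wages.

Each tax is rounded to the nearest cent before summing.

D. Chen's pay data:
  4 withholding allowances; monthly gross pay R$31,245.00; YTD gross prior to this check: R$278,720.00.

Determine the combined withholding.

Canton Income Tax: taxable = R$31,245.00 − 4×R$432.00 = R$29,517.00
  R$2,591.60 + 22.7% × (R$29,517.00 − R$18,000.00) = R$2,591.60 + 22.7% × R$11,517.00 = R$5,205.96
Long-Term Care Levy: YTD R$278,720.00 ≥ cap R$216,470.00 → R$0.00
Total: R$5,205.96 + R$0.00 = R$5,205.96

R$5,205.96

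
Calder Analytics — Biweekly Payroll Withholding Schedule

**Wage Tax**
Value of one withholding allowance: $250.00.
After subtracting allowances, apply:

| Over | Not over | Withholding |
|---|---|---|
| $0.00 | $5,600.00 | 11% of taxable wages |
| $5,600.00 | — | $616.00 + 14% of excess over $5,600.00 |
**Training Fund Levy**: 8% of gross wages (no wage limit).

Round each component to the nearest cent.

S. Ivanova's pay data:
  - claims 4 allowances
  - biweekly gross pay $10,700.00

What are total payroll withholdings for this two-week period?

Wage Tax: taxable = $10,700.00 − 4×$250.00 = $9,700.00
  $616.00 + 14% × ($9,700.00 − $5,600.00) = $616.00 + 14% × $4,100.00 = $1,190.00
Training Fund Levy: 8% × $10,700.00 = $856.00
Total: $1,190.00 + $856.00 = $2,046.00

$2,046.00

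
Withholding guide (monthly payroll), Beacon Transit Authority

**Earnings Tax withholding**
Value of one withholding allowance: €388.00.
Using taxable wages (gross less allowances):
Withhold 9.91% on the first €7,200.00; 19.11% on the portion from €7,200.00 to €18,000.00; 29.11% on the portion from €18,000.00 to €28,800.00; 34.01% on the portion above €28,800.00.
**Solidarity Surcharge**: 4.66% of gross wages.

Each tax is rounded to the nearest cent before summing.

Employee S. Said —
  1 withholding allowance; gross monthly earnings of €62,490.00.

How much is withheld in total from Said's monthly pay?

Earnings Tax: taxable = €62,490.00 − 1×€388.00 = €62,102.00
  €5,921.28 + 34.01% × (€62,102.00 − €28,800.00) = €5,921.28 + 34.01% × €33,302.00 = €17,247.29
Solidarity Surcharge: 4.66% × €62,490.00 = €2,912.03
Total: €17,247.29 + €2,912.03 = €20,159.32

€20,159.32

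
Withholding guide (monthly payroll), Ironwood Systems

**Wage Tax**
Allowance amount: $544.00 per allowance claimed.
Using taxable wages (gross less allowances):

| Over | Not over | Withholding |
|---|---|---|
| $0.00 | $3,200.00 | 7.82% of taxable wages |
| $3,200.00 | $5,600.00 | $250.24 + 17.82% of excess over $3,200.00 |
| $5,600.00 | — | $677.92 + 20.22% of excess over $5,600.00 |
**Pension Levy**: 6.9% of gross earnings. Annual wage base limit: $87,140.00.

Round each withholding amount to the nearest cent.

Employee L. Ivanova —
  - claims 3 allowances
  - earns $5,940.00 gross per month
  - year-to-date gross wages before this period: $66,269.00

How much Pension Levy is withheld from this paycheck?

Pension Levy: 6.9% × $5,940.00 = $409.86

$409.86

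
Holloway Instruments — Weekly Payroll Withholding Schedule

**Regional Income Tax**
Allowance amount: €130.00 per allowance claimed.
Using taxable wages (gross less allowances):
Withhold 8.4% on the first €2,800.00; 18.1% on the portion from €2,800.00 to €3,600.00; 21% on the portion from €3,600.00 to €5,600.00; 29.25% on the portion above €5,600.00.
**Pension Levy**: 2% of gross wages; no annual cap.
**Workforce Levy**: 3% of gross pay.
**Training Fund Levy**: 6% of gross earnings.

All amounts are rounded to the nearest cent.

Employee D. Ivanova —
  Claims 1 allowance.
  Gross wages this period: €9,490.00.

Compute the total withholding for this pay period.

Regional Income Tax: taxable = €9,490.00 − 1×€130.00 = €9,360.00
  €800.00 + 29.25% × (€9,360.00 − €5,600.00) = €800.00 + 29.25% × €3,760.00 = €1,899.80
Pension Levy: 2% × €9,490.00 = €189.80
Workforce Levy: 3% × €9,490.00 = €284.70
Training Fund Levy: 6% × €9,490.00 = €569.40
Total: €1,899.80 + €189.80 + €284.70 + €569.40 = €2,943.70

€2,943.70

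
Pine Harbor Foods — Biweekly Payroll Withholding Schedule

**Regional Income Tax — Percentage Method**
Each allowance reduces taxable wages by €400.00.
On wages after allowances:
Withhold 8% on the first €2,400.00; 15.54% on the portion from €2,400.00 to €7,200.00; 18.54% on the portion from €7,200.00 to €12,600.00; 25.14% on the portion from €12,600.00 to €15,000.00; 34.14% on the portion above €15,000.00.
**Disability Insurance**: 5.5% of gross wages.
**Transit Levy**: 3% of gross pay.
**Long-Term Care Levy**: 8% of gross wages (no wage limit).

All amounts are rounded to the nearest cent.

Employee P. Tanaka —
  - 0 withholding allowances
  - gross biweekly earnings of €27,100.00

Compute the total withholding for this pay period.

€11,144.88

Regional Income Tax: taxable = €27,100.00
  €2,542.44 + 34.14% × (€27,100.00 − €15,000.00) = €2,542.44 + 34.14% × €12,100.00 = €6,673.38
Disability Insurance: 5.5% × €27,100.00 = €1,490.50
Transit Levy: 3% × €27,100.00 = €813.00
Long-Term Care Levy: 8% × €27,100.00 = €2,168.00
Total: €6,673.38 + €1,490.50 + €813.00 + €2,168.00 = €11,144.88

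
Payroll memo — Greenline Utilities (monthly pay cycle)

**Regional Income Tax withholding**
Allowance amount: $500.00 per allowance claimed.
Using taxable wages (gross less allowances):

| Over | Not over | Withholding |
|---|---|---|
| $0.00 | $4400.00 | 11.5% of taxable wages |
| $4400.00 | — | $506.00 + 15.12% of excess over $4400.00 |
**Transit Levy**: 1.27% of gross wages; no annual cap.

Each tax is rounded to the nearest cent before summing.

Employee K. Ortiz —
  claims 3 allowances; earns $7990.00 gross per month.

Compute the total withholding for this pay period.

$923.48

Regional Income Tax: taxable = $7990.00 − 3×$500.00 = $6490.00
  $506.00 + 15.12% × ($6490.00 − $4400.00) = $506.00 + 15.12% × $2090.00 = $822.01
Transit Levy: 1.27% × $7990.00 = $101.47
Total: $822.01 + $101.47 = $923.48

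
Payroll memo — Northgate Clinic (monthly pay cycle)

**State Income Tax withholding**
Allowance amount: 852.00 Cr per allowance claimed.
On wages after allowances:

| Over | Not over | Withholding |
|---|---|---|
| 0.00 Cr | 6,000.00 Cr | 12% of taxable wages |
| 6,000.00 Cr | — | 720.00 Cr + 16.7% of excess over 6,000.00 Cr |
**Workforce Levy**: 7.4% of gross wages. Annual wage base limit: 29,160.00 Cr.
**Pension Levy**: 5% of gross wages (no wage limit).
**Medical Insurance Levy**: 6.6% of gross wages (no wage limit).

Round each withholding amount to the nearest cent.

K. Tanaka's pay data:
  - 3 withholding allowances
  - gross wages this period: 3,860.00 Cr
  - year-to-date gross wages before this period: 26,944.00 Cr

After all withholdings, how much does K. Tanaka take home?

3,091.78 Cr

State Income Tax: taxable = 3,860.00 Cr − 3×852.00 Cr = 1,304.00 Cr
  12% × 1,304.00 Cr = 156.48 Cr
Workforce Levy: cap 29,160.00 Cr − YTD 26,944.00 Cr = 2,216.00 Cr subject; 7.4% × 2,216.00 Cr = 163.98 Cr
Pension Levy: 5% × 3,860.00 Cr = 193.00 Cr
Medical Insurance Levy: 6.6% × 3,860.00 Cr = 254.76 Cr
Total withheld: 156.48 Cr + 163.98 Cr + 193.00 Cr + 254.76 Cr = 768.22 Cr
Net pay: 3,860.00 Cr − 768.22 Cr = 3,091.78 Cr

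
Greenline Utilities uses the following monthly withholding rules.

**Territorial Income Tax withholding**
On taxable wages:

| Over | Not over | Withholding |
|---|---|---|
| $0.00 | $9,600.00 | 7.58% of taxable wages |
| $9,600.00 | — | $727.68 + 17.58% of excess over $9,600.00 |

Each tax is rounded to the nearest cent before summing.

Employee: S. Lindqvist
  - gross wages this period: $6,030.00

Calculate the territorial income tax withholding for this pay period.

$457.07

Territorial Income Tax: taxable = $6,030.00
  7.58% × $6,030.00 = $457.07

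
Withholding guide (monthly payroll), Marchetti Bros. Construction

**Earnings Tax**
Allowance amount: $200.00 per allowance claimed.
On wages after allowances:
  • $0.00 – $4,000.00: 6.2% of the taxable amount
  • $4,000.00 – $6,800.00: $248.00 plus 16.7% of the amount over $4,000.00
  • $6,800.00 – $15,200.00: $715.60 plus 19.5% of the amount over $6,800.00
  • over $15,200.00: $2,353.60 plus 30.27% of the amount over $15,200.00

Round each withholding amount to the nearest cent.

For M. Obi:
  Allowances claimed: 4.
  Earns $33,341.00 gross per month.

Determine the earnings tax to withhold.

Earnings Tax: taxable = $33,341.00 − 4×$200.00 = $32,541.00
  $2,353.60 + 30.27% × ($32,541.00 − $15,200.00) = $2,353.60 + 30.27% × $17,341.00 = $7,602.72

$7,602.72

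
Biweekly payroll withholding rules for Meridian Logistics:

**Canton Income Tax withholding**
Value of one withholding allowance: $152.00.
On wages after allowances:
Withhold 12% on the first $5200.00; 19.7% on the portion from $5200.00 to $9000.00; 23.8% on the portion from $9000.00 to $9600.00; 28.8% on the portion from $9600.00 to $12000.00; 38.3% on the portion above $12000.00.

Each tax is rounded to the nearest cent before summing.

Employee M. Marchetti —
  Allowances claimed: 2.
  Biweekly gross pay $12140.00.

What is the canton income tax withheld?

Canton Income Tax: taxable = $12140.00 − 2×$152.00 = $11836.00
  $1515.40 + 28.8% × ($11836.00 − $9600.00) = $1515.40 + 28.8% × $2236.00 = $2159.37

$2159.37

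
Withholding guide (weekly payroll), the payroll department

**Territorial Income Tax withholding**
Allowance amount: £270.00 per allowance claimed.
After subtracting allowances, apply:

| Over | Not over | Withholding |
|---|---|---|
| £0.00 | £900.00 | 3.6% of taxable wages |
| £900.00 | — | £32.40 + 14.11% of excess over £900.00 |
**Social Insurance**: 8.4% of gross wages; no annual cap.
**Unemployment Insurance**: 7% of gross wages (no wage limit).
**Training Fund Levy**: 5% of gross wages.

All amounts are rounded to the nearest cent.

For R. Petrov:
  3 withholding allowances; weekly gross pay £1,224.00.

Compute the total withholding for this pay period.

£264.60

Territorial Income Tax: taxable = £1,224.00 − 3×£270.00 = £414.00
  3.6% × £414.00 = £14.90
Social Insurance: 8.4% × £1,224.00 = £102.82
Unemployment Insurance: 7% × £1,224.00 = £85.68
Training Fund Levy: 5% × £1,224.00 = £61.20
Total: £14.90 + £102.82 + £85.68 + £61.20 = £264.60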